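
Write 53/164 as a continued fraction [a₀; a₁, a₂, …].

[0; 3, 10, 1, 1, 2]

53 = 0·164 + 53, so a_0 = 0
164 = 3·53 + 5, so a_1 = 3
53 = 10·5 + 3, so a_2 = 10
5 = 1·3 + 2, so a_3 = 1
3 = 1·2 + 1, so a_4 = 1
2 = 2·1 + 0, so a_5 = 2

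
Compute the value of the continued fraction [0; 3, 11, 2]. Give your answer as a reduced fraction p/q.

Compute successive convergents:
a_0 = 0: 0/1
a_1 = 3: 1/3
a_2 = 11: 11/34
a_3 = 2: 23/71

23/71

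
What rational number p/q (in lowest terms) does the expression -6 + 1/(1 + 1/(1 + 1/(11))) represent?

Start with 11.
1 + 1/(11/1) = 1 + 1/11 = 12/11
1 + 1/(12/11) = 1 + 11/12 = 23/12
-6 + 1/(23/12) = -6 + 12/23 = -126/23

-126/23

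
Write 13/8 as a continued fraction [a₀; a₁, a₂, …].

[1; 1, 1, 1, 2]

13 ÷ 8 → quotient 1, remainder 5
8 ÷ 5 → quotient 1, remainder 3
5 ÷ 3 → quotient 1, remainder 2
3 ÷ 2 → quotient 1, remainder 1
2 ÷ 1 → quotient 2, remainder 0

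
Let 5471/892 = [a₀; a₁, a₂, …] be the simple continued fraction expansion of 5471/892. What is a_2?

2

⌊5471/892⌋ = 6, remainder 119
⌊892/119⌋ = 7, remainder 59
⌊119/59⌋ = 2, remainder 1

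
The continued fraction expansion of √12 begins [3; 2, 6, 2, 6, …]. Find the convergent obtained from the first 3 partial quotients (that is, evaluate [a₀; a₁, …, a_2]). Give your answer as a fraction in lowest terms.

a_0 = 3: 3/1
a_1 = 2: 7/2
a_2 = 6: 45/13

45/13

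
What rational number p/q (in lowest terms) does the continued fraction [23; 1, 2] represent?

71/3

a_0 = 23: 23/1
a_1 = 1: 24/1
a_2 = 2: 71/3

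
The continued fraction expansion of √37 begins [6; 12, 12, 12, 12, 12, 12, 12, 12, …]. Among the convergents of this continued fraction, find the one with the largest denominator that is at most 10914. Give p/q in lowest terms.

List convergents until the denominator exceeds the bound:
a_0 = 6: 6/1  (≤ bound)
a_1 = 12: 73/12  (≤ bound)
a_2 = 12: 882/145  (≤ bound)
a_3 = 12: 10657/1752  (≤ bound)
a_4 = 12: 128766/21169  (> 10914, stop)

10657/1752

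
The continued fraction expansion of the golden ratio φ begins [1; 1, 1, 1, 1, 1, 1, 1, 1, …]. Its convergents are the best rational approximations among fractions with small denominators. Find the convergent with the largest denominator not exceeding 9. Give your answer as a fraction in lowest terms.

List convergents until the denominator exceeds the bound:
a_0 = 1: 1/1  (≤ bound)
a_1 = 1: 2/1  (≤ bound)
a_2 = 1: 3/2  (≤ bound)
a_3 = 1: 5/3  (≤ bound)
a_4 = 1: 8/5  (≤ bound)
a_5 = 1: 13/8  (≤ bound)
a_6 = 1: 21/13  (> 9, stop)

13/8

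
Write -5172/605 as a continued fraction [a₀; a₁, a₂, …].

[-9; 2, 4, 1, 1, 1, 2, 7]

⌊-5172/605⌋ = -9, remainder 273
⌊605/273⌋ = 2, remainder 59
⌊273/59⌋ = 4, remainder 37
⌊59/37⌋ = 1, remainder 22
⌊37/22⌋ = 1, remainder 15
⌊22/15⌋ = 1, remainder 7
⌊15/7⌋ = 2, remainder 1
⌊7/1⌋ = 7, remainder 0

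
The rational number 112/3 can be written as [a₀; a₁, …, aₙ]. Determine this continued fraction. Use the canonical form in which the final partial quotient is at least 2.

Apply division with remainder until the remainder is 0:
112 ÷ 3 → quotient 37, remainder 1
3 ÷ 1 → quotient 3, remainder 0

[37; 3]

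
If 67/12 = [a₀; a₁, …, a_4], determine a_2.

1

⌊67/12⌋ = 5, remainder 7
⌊12/7⌋ = 1, remainder 5
⌊7/5⌋ = 1, remainder 2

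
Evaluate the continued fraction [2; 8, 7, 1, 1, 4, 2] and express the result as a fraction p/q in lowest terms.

Start with 2.
4 + 1/(2/1) = 4 + 1/2 = 9/2
1 + 1/(9/2) = 1 + 2/9 = 11/9
1 + 1/(11/9) = 1 + 9/11 = 20/11
7 + 1/(20/11) = 7 + 11/20 = 151/20
8 + 1/(151/20) = 8 + 20/151 = 1228/151
2 + 1/(1228/151) = 2 + 151/1228 = 2607/1228

2607/1228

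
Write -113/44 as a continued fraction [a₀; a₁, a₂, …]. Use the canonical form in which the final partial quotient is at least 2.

[-3; 2, 3, 6]

-113 = -3·44 + 19, so a_0 = -3
44 = 2·19 + 6, so a_1 = 2
19 = 3·6 + 1, so a_2 = 3
6 = 6·1 + 0, so a_3 = 6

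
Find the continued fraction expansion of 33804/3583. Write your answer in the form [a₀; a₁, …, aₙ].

⌊33804/3583⌋ = 9, remainder 1557
⌊3583/1557⌋ = 2, remainder 469
⌊1557/469⌋ = 3, remainder 150
⌊469/150⌋ = 3, remainder 19
⌊150/19⌋ = 7, remainder 17
⌊19/17⌋ = 1, remainder 2
⌊17/2⌋ = 8, remainder 1
⌊2/1⌋ = 2, remainder 0

[9; 2, 3, 3, 7, 1, 8, 2]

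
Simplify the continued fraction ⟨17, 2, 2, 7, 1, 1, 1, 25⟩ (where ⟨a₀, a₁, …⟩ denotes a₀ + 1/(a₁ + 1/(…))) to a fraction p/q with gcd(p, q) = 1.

54025/3104

Work from the innermost term outward:
Start with 25.
1 + 1/(25/1) = 1 + 1/25 = 26/25
1 + 1/(26/25) = 1 + 25/26 = 51/26
1 + 1/(51/26) = 1 + 26/51 = 77/51
7 + 1/(77/51) = 7 + 51/77 = 590/77
2 + 1/(590/77) = 2 + 77/590 = 1257/590
2 + 1/(1257/590) = 2 + 590/1257 = 3104/1257
17 + 1/(3104/1257) = 17 + 1257/3104 = 54025/3104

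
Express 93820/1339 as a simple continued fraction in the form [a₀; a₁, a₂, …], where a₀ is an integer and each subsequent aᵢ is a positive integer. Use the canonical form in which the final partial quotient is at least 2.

93820 = 70·1339 + 90, so a_0 = 70
1339 = 14·90 + 79, so a_1 = 14
90 = 1·79 + 11, so a_2 = 1
79 = 7·11 + 2, so a_3 = 7
11 = 5·2 + 1, so a_4 = 5
2 = 2·1 + 0, so a_5 = 2

[70; 14, 1, 7, 5, 2]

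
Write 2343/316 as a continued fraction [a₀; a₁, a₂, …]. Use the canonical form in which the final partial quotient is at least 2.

[7; 2, 2, 2, 2, 1, 7]

2343 = 7·316 + 131, so a_0 = 7
316 = 2·131 + 54, so a_1 = 2
131 = 2·54 + 23, so a_2 = 2
54 = 2·23 + 8, so a_3 = 2
23 = 2·8 + 7, so a_4 = 2
8 = 1·7 + 1, so a_5 = 1
7 = 7·1 + 0, so a_6 = 7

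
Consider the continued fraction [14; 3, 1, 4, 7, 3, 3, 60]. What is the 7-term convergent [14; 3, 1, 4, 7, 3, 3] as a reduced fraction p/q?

20353/1427

Start with 3.
3 + 1/(3/1) = 3 + 1/3 = 10/3
7 + 1/(10/3) = 7 + 3/10 = 73/10
4 + 1/(73/10) = 4 + 10/73 = 302/73
1 + 1/(302/73) = 1 + 73/302 = 375/302
3 + 1/(375/302) = 3 + 302/375 = 1427/375
14 + 1/(1427/375) = 14 + 375/1427 = 20353/1427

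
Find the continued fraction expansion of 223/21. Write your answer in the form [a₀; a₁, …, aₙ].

[10; 1, 1, 1, 1, 1, 2]

223 = 10·21 + 13, so a_0 = 10
21 = 1·13 + 8, so a_1 = 1
13 = 1·8 + 5, so a_2 = 1
8 = 1·5 + 3, so a_3 = 1
5 = 1·3 + 2, so a_4 = 1
3 = 1·2 + 1, so a_5 = 1
2 = 2·1 + 0, so a_6 = 2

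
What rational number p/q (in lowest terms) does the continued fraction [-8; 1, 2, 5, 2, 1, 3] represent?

a_0 = -8: -8/1
a_1 = 1: -7/1
a_2 = 2: -22/3
a_3 = 5: -117/16
a_4 = 2: -256/35
a_5 = 1: -373/51
a_6 = 3: -1375/188

-1375/188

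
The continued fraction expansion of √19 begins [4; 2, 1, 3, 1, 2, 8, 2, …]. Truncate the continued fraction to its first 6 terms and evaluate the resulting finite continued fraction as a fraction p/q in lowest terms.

Start with 2.
1 + 1/(2/1) = 1 + 1/2 = 3/2
3 + 1/(3/2) = 3 + 2/3 = 11/3
1 + 1/(11/3) = 1 + 3/11 = 14/11
2 + 1/(14/11) = 2 + 11/14 = 39/14
4 + 1/(39/14) = 4 + 14/39 = 170/39

170/39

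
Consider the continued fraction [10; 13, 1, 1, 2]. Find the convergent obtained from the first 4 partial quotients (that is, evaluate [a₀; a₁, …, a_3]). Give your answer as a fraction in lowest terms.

a_0 = 10: 10/1
a_1 = 13: 131/13
a_2 = 1: 141/14
a_3 = 1: 272/27

272/27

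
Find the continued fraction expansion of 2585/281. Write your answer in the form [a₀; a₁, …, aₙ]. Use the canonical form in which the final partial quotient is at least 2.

[9; 5, 56]

Apply division with remainder until the remainder is 0:
2585 ÷ 281 → quotient 9, remainder 56
281 ÷ 56 → quotient 5, remainder 1
56 ÷ 1 → quotient 56, remainder 0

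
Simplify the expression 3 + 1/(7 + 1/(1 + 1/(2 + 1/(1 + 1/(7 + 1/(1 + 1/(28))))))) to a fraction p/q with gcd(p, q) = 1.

24495/7828

Build up convergents one term at a time:
a_0 = 3: 3/1
a_1 = 7: 22/7
a_2 = 1: 25/8
a_3 = 2: 72/23
a_4 = 1: 97/31
a_5 = 7: 751/240
a_6 = 1: 848/271
a_7 = 28: 24495/7828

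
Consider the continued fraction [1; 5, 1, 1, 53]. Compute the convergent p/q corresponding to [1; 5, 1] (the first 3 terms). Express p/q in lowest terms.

7/6

Start with 1.
5 + 1/(1/1) = 5 + 1/1 = 6/1
1 + 1/(6/1) = 1 + 1/6 = 7/6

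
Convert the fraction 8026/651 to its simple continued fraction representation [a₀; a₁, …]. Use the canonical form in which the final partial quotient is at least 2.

[12; 3, 23, 1, 3, 2]

8026 ÷ 651 → quotient 12, remainder 214
651 ÷ 214 → quotient 3, remainder 9
214 ÷ 9 → quotient 23, remainder 7
9 ÷ 7 → quotient 1, remainder 2
7 ÷ 2 → quotient 3, remainder 1
2 ÷ 1 → quotient 2, remainder 0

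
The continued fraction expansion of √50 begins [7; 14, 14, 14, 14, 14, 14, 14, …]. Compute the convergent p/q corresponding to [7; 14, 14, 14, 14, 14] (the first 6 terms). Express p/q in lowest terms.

3880899/548842

Compute successive convergents:
a_0 = 7: 7/1
a_1 = 14: 99/14
a_2 = 14: 1393/197
a_3 = 14: 19601/2772
a_4 = 14: 275807/39005
a_5 = 14: 3880899/548842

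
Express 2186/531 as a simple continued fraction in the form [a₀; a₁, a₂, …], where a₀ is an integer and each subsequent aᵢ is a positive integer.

[4; 8, 1, 1, 3, 2, 1, 2]

Run the Euclidean algorithm, recording each quotient:
2186 ÷ 531 → quotient 4, remainder 62
531 ÷ 62 → quotient 8, remainder 35
62 ÷ 35 → quotient 1, remainder 27
35 ÷ 27 → quotient 1, remainder 8
27 ÷ 8 → quotient 3, remainder 3
8 ÷ 3 → quotient 2, remainder 2
3 ÷ 2 → quotient 1, remainder 1
2 ÷ 1 → quotient 2, remainder 0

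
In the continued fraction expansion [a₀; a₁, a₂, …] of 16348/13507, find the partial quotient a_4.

14

Run the Euclidean algorithm, recording each quotient:
16348 = 1·13507 + 2841, so a_0 = 1
13507 = 4·2841 + 2143, so a_1 = 4
2841 = 1·2143 + 698, so a_2 = 1
2143 = 3·698 + 49, so a_3 = 3
698 = 14·49 + 12, so a_4 = 14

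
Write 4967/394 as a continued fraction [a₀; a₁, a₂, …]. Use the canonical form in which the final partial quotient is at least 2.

Apply division with remainder until the remainder is 0:
4967 = 12·394 + 239, so a_0 = 12
394 = 1·239 + 155, so a_1 = 1
239 = 1·155 + 84, so a_2 = 1
155 = 1·84 + 71, so a_3 = 1
84 = 1·71 + 13, so a_4 = 1
71 = 5·13 + 6, so a_5 = 5
13 = 2·6 + 1, so a_6 = 2
6 = 6·1 + 0, so a_7 = 6

[12; 1, 1, 1, 1, 5, 2, 6]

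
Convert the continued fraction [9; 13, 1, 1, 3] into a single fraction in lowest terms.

Starting at the tail and folding back:
Start with 3.
1 + 1/(3/1) = 1 + 1/3 = 4/3
1 + 1/(4/3) = 1 + 3/4 = 7/4
13 + 1/(7/4) = 13 + 4/7 = 95/7
9 + 1/(95/7) = 9 + 7/95 = 862/95

862/95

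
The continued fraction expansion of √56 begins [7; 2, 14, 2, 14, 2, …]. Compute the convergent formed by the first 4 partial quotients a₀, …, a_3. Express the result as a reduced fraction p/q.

449/60

Collapse the nested fraction from the inside out:
Start with 2.
14 + 1/(2/1) = 14 + 1/2 = 29/2
2 + 1/(29/2) = 2 + 2/29 = 60/29
7 + 1/(60/29) = 7 + 29/60 = 449/60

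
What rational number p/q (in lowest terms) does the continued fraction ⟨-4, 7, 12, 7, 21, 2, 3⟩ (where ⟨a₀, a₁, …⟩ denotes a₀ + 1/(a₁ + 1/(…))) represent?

-350746/90895

a_0 = -4: -4/1
a_1 = 7: -27/7
a_2 = 12: -328/85
a_3 = 7: -2323/602
a_4 = 21: -49111/12727
a_5 = 2: -100545/26056
a_6 = 3: -350746/90895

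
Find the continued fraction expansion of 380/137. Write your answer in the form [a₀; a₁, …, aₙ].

380 ÷ 137 → quotient 2, remainder 106
137 ÷ 106 → quotient 1, remainder 31
106 ÷ 31 → quotient 3, remainder 13
31 ÷ 13 → quotient 2, remainder 5
13 ÷ 5 → quotient 2, remainder 3
5 ÷ 3 → quotient 1, remainder 2
3 ÷ 2 → quotient 1, remainder 1
2 ÷ 1 → quotient 2, remainder 0

[2; 1, 3, 2, 2, 1, 1, 2]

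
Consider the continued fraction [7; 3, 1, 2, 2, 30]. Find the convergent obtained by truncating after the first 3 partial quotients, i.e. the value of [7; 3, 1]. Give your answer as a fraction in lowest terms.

Start with 1.
3 + 1/(1/1) = 3 + 1/1 = 4/1
7 + 1/(4/1) = 7 + 1/4 = 29/4

29/4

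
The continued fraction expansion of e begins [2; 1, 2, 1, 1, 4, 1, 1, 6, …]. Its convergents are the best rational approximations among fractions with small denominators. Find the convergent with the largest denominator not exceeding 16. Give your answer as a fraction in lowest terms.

19/7

a_0 = 2: 2/1  (≤ bound)
a_1 = 1: 3/1  (≤ bound)
a_2 = 2: 8/3  (≤ bound)
a_3 = 1: 11/4  (≤ bound)
a_4 = 1: 19/7  (≤ bound)
a_5 = 4: 87/32  (> 16, stop)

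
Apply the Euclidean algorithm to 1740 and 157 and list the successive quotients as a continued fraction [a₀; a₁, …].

[11; 12, 13]

Run the Euclidean algorithm, recording each quotient:
1740 = 11·157 + 13, so a_0 = 11
157 = 12·13 + 1, so a_1 = 12
13 = 13·1 + 0, so a_2 = 13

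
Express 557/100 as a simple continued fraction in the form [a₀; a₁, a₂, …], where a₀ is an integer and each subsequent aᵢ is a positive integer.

Apply division with remainder until the remainder is 0:
557 = 5·100 + 57, so a_0 = 5
100 = 1·57 + 43, so a_1 = 1
57 = 1·43 + 14, so a_2 = 1
43 = 3·14 + 1, so a_3 = 3
14 = 14·1 + 0, so a_4 = 14

[5; 1, 1, 3, 14]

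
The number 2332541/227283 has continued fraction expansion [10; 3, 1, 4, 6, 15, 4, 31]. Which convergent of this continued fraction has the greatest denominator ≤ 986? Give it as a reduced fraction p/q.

1211/118

List convergents until the denominator exceeds the bound:
a_0 = 10: 10/1  (≤ bound)
a_1 = 3: 31/3  (≤ bound)
a_2 = 1: 41/4  (≤ bound)
a_3 = 4: 195/19  (≤ bound)
a_4 = 6: 1211/118  (≤ bound)
a_5 = 15: 18360/1789  (> 986, stop)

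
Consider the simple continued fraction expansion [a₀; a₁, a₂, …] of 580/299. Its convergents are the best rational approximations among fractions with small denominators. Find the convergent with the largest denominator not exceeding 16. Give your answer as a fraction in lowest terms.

a_0 = 1: 1/1  (≤ bound)
a_1 = 1: 2/1  (≤ bound)
a_2 = 15: 31/16  (≤ bound)
a_3 = 1: 33/17  (> 16, stop)

31/16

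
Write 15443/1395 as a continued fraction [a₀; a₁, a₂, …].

⌊15443/1395⌋ = 11, remainder 98
⌊1395/98⌋ = 14, remainder 23
⌊98/23⌋ = 4, remainder 6
⌊23/6⌋ = 3, remainder 5
⌊6/5⌋ = 1, remainder 1
⌊5/1⌋ = 5, remainder 0

[11; 14, 4, 3, 1, 5]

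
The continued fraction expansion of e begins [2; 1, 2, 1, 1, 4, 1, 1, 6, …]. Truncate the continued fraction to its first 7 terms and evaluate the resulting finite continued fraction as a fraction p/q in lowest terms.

106/39

Starting at the tail and folding back:
Start with 1.
4 + 1/(1/1) = 4 + 1/1 = 5/1
1 + 1/(5/1) = 1 + 1/5 = 6/5
1 + 1/(6/5) = 1 + 5/6 = 11/6
2 + 1/(11/6) = 2 + 6/11 = 28/11
1 + 1/(28/11) = 1 + 11/28 = 39/28
2 + 1/(39/28) = 2 + 28/39 = 106/39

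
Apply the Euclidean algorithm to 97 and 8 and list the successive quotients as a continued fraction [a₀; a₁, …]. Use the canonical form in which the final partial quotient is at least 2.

[12; 8]

⌊97/8⌋ = 12, remainder 1
⌊8/1⌋ = 8, remainder 0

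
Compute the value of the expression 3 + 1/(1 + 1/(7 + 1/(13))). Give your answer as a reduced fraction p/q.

Start with 13.
7 + 1/(13/1) = 7 + 1/13 = 92/13
1 + 1/(92/13) = 1 + 13/92 = 105/92
3 + 1/(105/92) = 3 + 92/105 = 407/105

407/105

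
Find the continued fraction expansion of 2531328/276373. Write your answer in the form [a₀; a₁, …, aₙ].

2531328 = 9·276373 + 43971, so a_0 = 9
276373 = 6·43971 + 12547, so a_1 = 6
43971 = 3·12547 + 6330, so a_2 = 3
12547 = 1·6330 + 6217, so a_3 = 1
6330 = 1·6217 + 113, so a_4 = 1
6217 = 55·113 + 2, so a_5 = 55
113 = 56·2 + 1, so a_6 = 56
2 = 2·1 + 0, so a_7 = 2

[9; 6, 3, 1, 1, 55, 56, 2]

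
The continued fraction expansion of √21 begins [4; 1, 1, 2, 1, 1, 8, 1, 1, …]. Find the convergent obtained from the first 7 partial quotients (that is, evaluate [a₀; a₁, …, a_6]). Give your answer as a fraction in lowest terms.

Compute successive convergents:
a_0 = 4: 4/1
a_1 = 1: 5/1
a_2 = 1: 9/2
a_3 = 2: 23/5
a_4 = 1: 32/7
a_5 = 1: 55/12
a_6 = 8: 472/103

472/103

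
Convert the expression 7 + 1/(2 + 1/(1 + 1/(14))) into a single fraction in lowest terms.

Start with 14.
1 + 1/(14/1) = 1 + 1/14 = 15/14
2 + 1/(15/14) = 2 + 14/15 = 44/15
7 + 1/(44/15) = 7 + 15/44 = 323/44

323/44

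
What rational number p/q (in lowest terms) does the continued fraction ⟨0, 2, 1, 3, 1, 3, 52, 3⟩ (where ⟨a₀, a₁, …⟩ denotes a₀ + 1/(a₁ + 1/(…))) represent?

2998/8363

a_0 = 0: 0/1
a_1 = 2: 1/2
a_2 = 1: 1/3
a_3 = 3: 4/11
a_4 = 1: 5/14
a_5 = 3: 19/53
a_6 = 52: 993/2770
a_7 = 3: 2998/8363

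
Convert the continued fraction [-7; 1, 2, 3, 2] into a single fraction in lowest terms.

-145/23

Start with 2.
3 + 1/(2/1) = 3 + 1/2 = 7/2
2 + 1/(7/2) = 2 + 2/7 = 16/7
1 + 1/(16/7) = 1 + 7/16 = 23/16
-7 + 1/(23/16) = -7 + 16/23 = -145/23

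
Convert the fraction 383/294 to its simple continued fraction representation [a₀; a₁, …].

⌊383/294⌋ = 1, remainder 89
⌊294/89⌋ = 3, remainder 27
⌊89/27⌋ = 3, remainder 8
⌊27/8⌋ = 3, remainder 3
⌊8/3⌋ = 2, remainder 2
⌊3/2⌋ = 1, remainder 1
⌊2/1⌋ = 2, remainder 0

[1; 3, 3, 3, 2, 1, 2]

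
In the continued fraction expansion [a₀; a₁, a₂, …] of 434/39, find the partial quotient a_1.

Repeatedly divide and take the remainder:
434 = 11·39 + 5, so a_0 = 11
39 = 7·5 + 4, so a_1 = 7

7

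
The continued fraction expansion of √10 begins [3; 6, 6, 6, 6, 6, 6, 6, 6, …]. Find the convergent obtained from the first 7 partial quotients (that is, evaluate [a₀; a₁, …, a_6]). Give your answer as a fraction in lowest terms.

168717/53353

Start with 6.
6 + 1/(6/1) = 6 + 1/6 = 37/6
6 + 1/(37/6) = 6 + 6/37 = 228/37
6 + 1/(228/37) = 6 + 37/228 = 1405/228
6 + 1/(1405/228) = 6 + 228/1405 = 8658/1405
6 + 1/(8658/1405) = 6 + 1405/8658 = 53353/8658
3 + 1/(53353/8658) = 3 + 8658/53353 = 168717/53353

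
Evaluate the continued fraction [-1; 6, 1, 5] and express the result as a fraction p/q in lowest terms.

-35/41

Compute successive convergents:
a_0 = -1: -1/1
a_1 = 6: -5/6
a_2 = 1: -6/7
a_3 = 5: -35/41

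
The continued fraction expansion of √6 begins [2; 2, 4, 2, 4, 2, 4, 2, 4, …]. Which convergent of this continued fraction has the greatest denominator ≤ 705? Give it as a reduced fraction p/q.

485/198

List convergents until the denominator exceeds the bound:
a_0 = 2: 2/1  (≤ bound)
a_1 = 2: 5/2  (≤ bound)
a_2 = 4: 22/9  (≤ bound)
a_3 = 2: 49/20  (≤ bound)
a_4 = 4: 218/89  (≤ bound)
a_5 = 2: 485/198  (≤ bound)
a_6 = 4: 2158/881  (> 705, stop)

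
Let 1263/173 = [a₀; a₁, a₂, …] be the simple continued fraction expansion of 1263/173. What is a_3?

17

Run the Euclidean algorithm, recording each quotient:
1263 ÷ 173 → quotient 7, remainder 52
173 ÷ 52 → quotient 3, remainder 17
52 ÷ 17 → quotient 3, remainder 1
17 ÷ 1 → quotient 17, remainder 0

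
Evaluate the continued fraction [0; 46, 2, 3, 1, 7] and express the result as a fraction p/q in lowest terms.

70/3251

Starting at the tail and folding back:
Start with 7.
1 + 1/(7/1) = 1 + 1/7 = 8/7
3 + 1/(8/7) = 3 + 7/8 = 31/8
2 + 1/(31/8) = 2 + 8/31 = 70/31
46 + 1/(70/31) = 46 + 31/70 = 3251/70
0 + 1/(3251/70) = 0 + 70/3251 = 70/3251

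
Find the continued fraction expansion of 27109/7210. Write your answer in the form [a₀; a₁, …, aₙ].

[3; 1, 3, 6, 19, 15]

Apply division with remainder until the remainder is 0:
⌊27109/7210⌋ = 3, remainder 5479
⌊7210/5479⌋ = 1, remainder 1731
⌊5479/1731⌋ = 3, remainder 286
⌊1731/286⌋ = 6, remainder 15
⌊286/15⌋ = 19, remainder 1
⌊15/1⌋ = 15, remainder 0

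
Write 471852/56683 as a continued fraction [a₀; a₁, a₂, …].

Apply division with remainder until the remainder is 0:
⌊471852/56683⌋ = 8, remainder 18388
⌊56683/18388⌋ = 3, remainder 1519
⌊18388/1519⌋ = 12, remainder 160
⌊1519/160⌋ = 9, remainder 79
⌊160/79⌋ = 2, remainder 2
⌊79/2⌋ = 39, remainder 1
⌊2/1⌋ = 2, remainder 0

[8; 3, 12, 9, 2, 39, 2]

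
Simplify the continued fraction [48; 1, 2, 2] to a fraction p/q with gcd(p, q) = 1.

341/7

Start with 2.
2 + 1/(2/1) = 2 + 1/2 = 5/2
1 + 1/(5/2) = 1 + 2/5 = 7/5
48 + 1/(7/5) = 48 + 5/7 = 341/7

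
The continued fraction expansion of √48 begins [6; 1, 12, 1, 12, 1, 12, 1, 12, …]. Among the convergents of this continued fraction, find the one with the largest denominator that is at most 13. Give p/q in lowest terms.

a_0 = 6: 6/1  (≤ bound)
a_1 = 1: 7/1  (≤ bound)
a_2 = 12: 90/13  (≤ bound)
a_3 = 1: 97/14  (> 13, stop)

90/13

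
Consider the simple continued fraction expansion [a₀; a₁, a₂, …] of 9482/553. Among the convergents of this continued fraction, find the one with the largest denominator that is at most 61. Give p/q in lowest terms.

a_0 = 17: 17/1  (≤ bound)
a_1 = 6: 103/6  (≤ bound)
a_2 = 1: 120/7  (≤ bound)
a_3 = 4: 583/34  (≤ bound)
a_4 = 1: 703/41  (≤ bound)
a_5 = 3: 2692/157  (> 61, stop)

703/41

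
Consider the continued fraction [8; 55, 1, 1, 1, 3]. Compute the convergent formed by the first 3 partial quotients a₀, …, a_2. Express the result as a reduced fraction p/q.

449/56

a_0 = 8: 8/1
a_1 = 55: 441/55
a_2 = 1: 449/56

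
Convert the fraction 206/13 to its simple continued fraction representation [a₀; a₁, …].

[15; 1, 5, 2]

206 ÷ 13 → quotient 15, remainder 11
13 ÷ 11 → quotient 1, remainder 2
11 ÷ 2 → quotient 5, remainder 1
2 ÷ 1 → quotient 2, remainder 0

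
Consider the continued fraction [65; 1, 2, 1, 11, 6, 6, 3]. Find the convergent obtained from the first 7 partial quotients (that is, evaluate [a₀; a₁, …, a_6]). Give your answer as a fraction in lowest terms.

Start with 6.
6 + 1/(6/1) = 6 + 1/6 = 37/6
11 + 1/(37/6) = 11 + 6/37 = 413/37
1 + 1/(413/37) = 1 + 37/413 = 450/413
2 + 1/(450/413) = 2 + 413/450 = 1313/450
1 + 1/(1313/450) = 1 + 450/1313 = 1763/1313
65 + 1/(1763/1313) = 65 + 1313/1763 = 115908/1763

115908/1763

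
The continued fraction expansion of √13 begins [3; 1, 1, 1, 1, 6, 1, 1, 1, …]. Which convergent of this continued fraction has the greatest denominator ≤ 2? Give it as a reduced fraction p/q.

7/2

a_0 = 3: 3/1  (≤ bound)
a_1 = 1: 4/1  (≤ bound)
a_2 = 1: 7/2  (≤ bound)
a_3 = 1: 11/3  (> 2, stop)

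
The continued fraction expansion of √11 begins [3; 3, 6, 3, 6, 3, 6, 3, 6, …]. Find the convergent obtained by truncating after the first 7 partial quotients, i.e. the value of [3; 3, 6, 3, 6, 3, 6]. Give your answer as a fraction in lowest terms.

a_0 = 3: 3/1
a_1 = 3: 10/3
a_2 = 6: 63/19
a_3 = 3: 199/60
a_4 = 6: 1257/379
a_5 = 3: 3970/1197
a_6 = 6: 25077/7561

25077/7561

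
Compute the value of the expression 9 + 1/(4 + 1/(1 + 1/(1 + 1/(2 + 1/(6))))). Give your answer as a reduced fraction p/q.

Start with 6.
2 + 1/(6/1) = 2 + 1/6 = 13/6
1 + 1/(13/6) = 1 + 6/13 = 19/13
1 + 1/(19/13) = 1 + 13/19 = 32/19
4 + 1/(32/19) = 4 + 19/32 = 147/32
9 + 1/(147/32) = 9 + 32/147 = 1355/147

1355/147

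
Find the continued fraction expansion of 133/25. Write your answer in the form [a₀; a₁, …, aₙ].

⌊133/25⌋ = 5, remainder 8
⌊25/8⌋ = 3, remainder 1
⌊8/1⌋ = 8, remainder 0

[5; 3, 8]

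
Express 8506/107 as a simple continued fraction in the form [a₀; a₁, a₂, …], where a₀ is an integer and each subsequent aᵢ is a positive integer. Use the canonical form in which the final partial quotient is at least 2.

[79; 2, 53]

Run the Euclidean algorithm, recording each quotient:
8506 = 79·107 + 53, so a_0 = 79
107 = 2·53 + 1, so a_1 = 2
53 = 53·1 + 0, so a_2 = 53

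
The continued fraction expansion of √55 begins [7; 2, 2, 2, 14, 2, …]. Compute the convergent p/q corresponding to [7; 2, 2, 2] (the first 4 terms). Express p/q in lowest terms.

a_0 = 7: 7/1
a_1 = 2: 15/2
a_2 = 2: 37/5
a_3 = 2: 89/12

89/12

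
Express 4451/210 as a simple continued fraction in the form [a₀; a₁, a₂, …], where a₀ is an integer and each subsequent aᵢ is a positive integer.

[21; 5, 8, 5]

4451 = 21·210 + 41, so a_0 = 21
210 = 5·41 + 5, so a_1 = 5
41 = 8·5 + 1, so a_2 = 8
5 = 5·1 + 0, so a_3 = 5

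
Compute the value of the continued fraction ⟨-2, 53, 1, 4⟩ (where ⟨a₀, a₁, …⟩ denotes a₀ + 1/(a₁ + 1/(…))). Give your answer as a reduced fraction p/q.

Use the convergent recurrence hₖ = aₖ·hₖ₋₁ + hₖ₋₂ (and likewise for the denominators kₖ):
a_0 = -2: -2/1
a_1 = 53: -105/53
a_2 = 1: -107/54
a_3 = 4: -533/269

-533/269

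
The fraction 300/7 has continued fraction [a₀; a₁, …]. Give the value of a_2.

300 = 42·7 + 6, so a_0 = 42
7 = 1·6 + 1, so a_1 = 1
6 = 6·1 + 0, so a_2 = 6

6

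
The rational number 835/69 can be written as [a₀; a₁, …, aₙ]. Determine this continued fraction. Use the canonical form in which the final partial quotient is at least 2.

835 = 12·69 + 7, so a_0 = 12
69 = 9·7 + 6, so a_1 = 9
7 = 1·6 + 1, so a_2 = 1
6 = 6·1 + 0, so a_3 = 6

[12; 9, 1, 6]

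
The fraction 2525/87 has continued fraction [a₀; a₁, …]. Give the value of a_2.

Run the Euclidean algorithm, recording each quotient:
⌊2525/87⌋ = 29, remainder 2
⌊87/2⌋ = 43, remainder 1
⌊2/1⌋ = 2, remainder 0

2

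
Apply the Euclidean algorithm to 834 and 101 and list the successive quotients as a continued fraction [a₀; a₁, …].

[8; 3, 1, 7, 1, 2]

⌊834/101⌋ = 8, remainder 26
⌊101/26⌋ = 3, remainder 23
⌊26/23⌋ = 1, remainder 3
⌊23/3⌋ = 7, remainder 2
⌊3/2⌋ = 1, remainder 1
⌊2/1⌋ = 2, remainder 0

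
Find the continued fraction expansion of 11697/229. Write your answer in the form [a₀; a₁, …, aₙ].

[51; 12, 1, 2, 1, 1, 2]

11697 = 51·229 + 18, so a_0 = 51
229 = 12·18 + 13, so a_1 = 12
18 = 1·13 + 5, so a_2 = 1
13 = 2·5 + 3, so a_3 = 2
5 = 1·3 + 2, so a_4 = 1
3 = 1·2 + 1, so a_5 = 1
2 = 2·1 + 0, so a_6 = 2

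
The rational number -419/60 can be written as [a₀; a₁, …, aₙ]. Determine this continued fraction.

[-7; 60]

-419 ÷ 60 → quotient -7, remainder 1
60 ÷ 1 → quotient 60, remainder 0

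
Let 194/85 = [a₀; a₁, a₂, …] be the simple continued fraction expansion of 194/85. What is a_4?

5

194 ÷ 85 → quotient 2, remainder 24
85 ÷ 24 → quotient 3, remainder 13
24 ÷ 13 → quotient 1, remainder 11
13 ÷ 11 → quotient 1, remainder 2
11 ÷ 2 → quotient 5, remainder 1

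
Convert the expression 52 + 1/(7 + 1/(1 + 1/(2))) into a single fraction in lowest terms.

Starting at the tail and folding back:
Start with 2.
1 + 1/(2/1) = 1 + 1/2 = 3/2
7 + 1/(3/2) = 7 + 2/3 = 23/3
52 + 1/(23/3) = 52 + 3/23 = 1199/23

1199/23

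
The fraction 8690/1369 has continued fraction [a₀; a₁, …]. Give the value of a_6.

Run the Euclidean algorithm, recording each quotient:
8690 ÷ 1369 → quotient 6, remainder 476
1369 ÷ 476 → quotient 2, remainder 417
476 ÷ 417 → quotient 1, remainder 59
417 ÷ 59 → quotient 7, remainder 4
59 ÷ 4 → quotient 14, remainder 3
4 ÷ 3 → quotient 1, remainder 1
3 ÷ 1 → quotient 3, remainder 0

3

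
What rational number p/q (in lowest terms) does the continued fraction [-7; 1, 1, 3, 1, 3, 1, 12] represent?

-3543/550

Collapse the nested fraction from the inside out:
Start with 12.
1 + 1/(12/1) = 1 + 1/12 = 13/12
3 + 1/(13/12) = 3 + 12/13 = 51/13
1 + 1/(51/13) = 1 + 13/51 = 64/51
3 + 1/(64/51) = 3 + 51/64 = 243/64
1 + 1/(243/64) = 1 + 64/243 = 307/243
1 + 1/(307/243) = 1 + 243/307 = 550/307
-7 + 1/(550/307) = -7 + 307/550 = -3543/550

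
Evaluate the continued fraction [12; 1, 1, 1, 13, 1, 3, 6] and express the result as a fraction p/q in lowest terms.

13697/1082

Work from the innermost term outward:
Start with 6.
3 + 1/(6/1) = 3 + 1/6 = 19/6
1 + 1/(19/6) = 1 + 6/19 = 25/19
13 + 1/(25/19) = 13 + 19/25 = 344/25
1 + 1/(344/25) = 1 + 25/344 = 369/344
1 + 1/(369/344) = 1 + 344/369 = 713/369
1 + 1/(713/369) = 1 + 369/713 = 1082/713
12 + 1/(1082/713) = 12 + 713/1082 = 13697/1082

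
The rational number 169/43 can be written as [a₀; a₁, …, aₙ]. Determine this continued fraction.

Repeatedly divide and take the remainder:
⌊169/43⌋ = 3, remainder 40
⌊43/40⌋ = 1, remainder 3
⌊40/3⌋ = 13, remainder 1
⌊3/1⌋ = 3, remainder 0

[3; 1, 13, 3]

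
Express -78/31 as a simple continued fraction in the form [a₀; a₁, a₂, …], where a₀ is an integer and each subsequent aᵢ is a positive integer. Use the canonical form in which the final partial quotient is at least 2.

[-3; 2, 15]

-78 = -3·31 + 15, so a_0 = -3
31 = 2·15 + 1, so a_1 = 2
15 = 15·1 + 0, so a_2 = 15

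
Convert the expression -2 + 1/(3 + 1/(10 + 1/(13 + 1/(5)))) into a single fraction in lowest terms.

-3457/2061

Start with 5.
13 + 1/(5/1) = 13 + 1/5 = 66/5
10 + 1/(66/5) = 10 + 5/66 = 665/66
3 + 1/(665/66) = 3 + 66/665 = 2061/665
-2 + 1/(2061/665) = -2 + 665/2061 = -3457/2061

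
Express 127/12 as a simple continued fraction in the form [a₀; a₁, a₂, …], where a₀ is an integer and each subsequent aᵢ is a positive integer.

[10; 1, 1, 2, 2]

⌊127/12⌋ = 10, remainder 7
⌊12/7⌋ = 1, remainder 5
⌊7/5⌋ = 1, remainder 2
⌊5/2⌋ = 2, remainder 1
⌊2/1⌋ = 2, remainder 0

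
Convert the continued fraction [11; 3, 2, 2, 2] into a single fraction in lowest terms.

Start with 2.
2 + 1/(2/1) = 2 + 1/2 = 5/2
2 + 1/(5/2) = 2 + 2/5 = 12/5
3 + 1/(12/5) = 3 + 5/12 = 41/12
11 + 1/(41/12) = 11 + 12/41 = 463/41

463/41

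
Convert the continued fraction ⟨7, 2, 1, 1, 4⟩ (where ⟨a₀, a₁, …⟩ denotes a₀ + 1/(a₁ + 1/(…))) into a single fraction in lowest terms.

a_0 = 7: 7/1
a_1 = 2: 15/2
a_2 = 1: 22/3
a_3 = 1: 37/5
a_4 = 4: 170/23

170/23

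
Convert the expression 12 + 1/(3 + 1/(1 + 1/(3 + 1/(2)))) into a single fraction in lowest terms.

417/34

Start with 2.
3 + 1/(2/1) = 3 + 1/2 = 7/2
1 + 1/(7/2) = 1 + 2/7 = 9/7
3 + 1/(9/7) = 3 + 7/9 = 34/9
12 + 1/(34/9) = 12 + 9/34 = 417/34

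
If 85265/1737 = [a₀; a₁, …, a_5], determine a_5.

⌊85265/1737⌋ = 49, remainder 152
⌊1737/152⌋ = 11, remainder 65
⌊152/65⌋ = 2, remainder 22
⌊65/22⌋ = 2, remainder 21
⌊22/21⌋ = 1, remainder 1
⌊21/1⌋ = 21, remainder 0

21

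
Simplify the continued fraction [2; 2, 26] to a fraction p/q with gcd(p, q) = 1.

132/53

Start with 26.
2 + 1/(26/1) = 2 + 1/26 = 53/26
2 + 1/(53/26) = 2 + 26/53 = 132/53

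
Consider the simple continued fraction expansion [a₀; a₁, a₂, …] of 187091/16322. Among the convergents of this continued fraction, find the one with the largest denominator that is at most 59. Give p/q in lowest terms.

149/13

a_0 = 11: 11/1  (≤ bound)
a_1 = 2: 23/2  (≤ bound)
a_2 = 6: 149/13  (≤ bound)
a_3 = 5: 768/67  (> 59, stop)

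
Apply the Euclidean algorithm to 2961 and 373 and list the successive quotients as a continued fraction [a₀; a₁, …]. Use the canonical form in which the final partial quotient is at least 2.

[7; 1, 15, 4, 1, 1, 2]

2961 = 7·373 + 350, so a_0 = 7
373 = 1·350 + 23, so a_1 = 1
350 = 15·23 + 5, so a_2 = 15
23 = 4·5 + 3, so a_3 = 4
5 = 1·3 + 2, so a_4 = 1
3 = 1·2 + 1, so a_5 = 1
2 = 2·1 + 0, so a_6 = 2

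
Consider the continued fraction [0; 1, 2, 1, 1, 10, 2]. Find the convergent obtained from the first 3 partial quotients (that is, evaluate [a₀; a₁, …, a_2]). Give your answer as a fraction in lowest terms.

Start with 2.
1 + 1/(2/1) = 1 + 1/2 = 3/2
0 + 1/(3/2) = 0 + 2/3 = 2/3

2/3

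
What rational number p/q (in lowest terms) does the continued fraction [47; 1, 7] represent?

383/8

Build up convergents one term at a time:
a_0 = 47: 47/1
a_1 = 1: 48/1
a_2 = 7: 383/8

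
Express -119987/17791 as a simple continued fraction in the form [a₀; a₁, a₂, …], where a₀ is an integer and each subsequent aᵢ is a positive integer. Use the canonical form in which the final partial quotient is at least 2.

-119987 ÷ 17791 → quotient -7, remainder 4550
17791 ÷ 4550 → quotient 3, remainder 4141
4550 ÷ 4141 → quotient 1, remainder 409
4141 ÷ 409 → quotient 10, remainder 51
409 ÷ 51 → quotient 8, remainder 1
51 ÷ 1 → quotient 51, remainder 0

[-7; 3, 1, 10, 8, 51]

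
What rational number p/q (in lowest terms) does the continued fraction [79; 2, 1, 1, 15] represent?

Start with 15.
1 + 1/(15/1) = 1 + 1/15 = 16/15
1 + 1/(16/15) = 1 + 15/16 = 31/16
2 + 1/(31/16) = 2 + 16/31 = 78/31
79 + 1/(78/31) = 79 + 31/78 = 6193/78

6193/78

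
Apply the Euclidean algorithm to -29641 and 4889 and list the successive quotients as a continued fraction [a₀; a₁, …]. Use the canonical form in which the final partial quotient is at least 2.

[-7; 1, 14, 1, 12, 2, 1, 7]

-29641 = -7·4889 + 4582, so a_0 = -7
4889 = 1·4582 + 307, so a_1 = 1
4582 = 14·307 + 284, so a_2 = 14
307 = 1·284 + 23, so a_3 = 1
284 = 12·23 + 8, so a_4 = 12
23 = 2·8 + 7, so a_5 = 2
8 = 1·7 + 1, so a_6 = 1
7 = 7·1 + 0, so a_7 = 7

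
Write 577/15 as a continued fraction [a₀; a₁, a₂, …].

Apply division with remainder until the remainder is 0:
⌊577/15⌋ = 38, remainder 7
⌊15/7⌋ = 2, remainder 1
⌊7/1⌋ = 7, remainder 0

[38; 2, 7]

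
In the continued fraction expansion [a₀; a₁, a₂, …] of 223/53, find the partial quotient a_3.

4

223 ÷ 53 → quotient 4, remainder 11
53 ÷ 11 → quotient 4, remainder 9
11 ÷ 9 → quotient 1, remainder 2
9 ÷ 2 → quotient 4, remainder 1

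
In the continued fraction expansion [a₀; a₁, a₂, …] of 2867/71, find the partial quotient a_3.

⌊2867/71⌋ = 40, remainder 27
⌊71/27⌋ = 2, remainder 17
⌊27/17⌋ = 1, remainder 10
⌊17/10⌋ = 1, remainder 7

1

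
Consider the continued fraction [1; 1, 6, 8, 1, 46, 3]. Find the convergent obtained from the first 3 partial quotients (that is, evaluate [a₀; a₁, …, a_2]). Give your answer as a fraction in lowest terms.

Start with 6.
1 + 1/(6/1) = 1 + 1/6 = 7/6
1 + 1/(7/6) = 1 + 6/7 = 13/7

13/7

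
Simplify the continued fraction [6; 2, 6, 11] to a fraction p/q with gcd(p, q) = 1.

a_0 = 6: 6/1
a_1 = 2: 13/2
a_2 = 6: 84/13
a_3 = 11: 937/145

937/145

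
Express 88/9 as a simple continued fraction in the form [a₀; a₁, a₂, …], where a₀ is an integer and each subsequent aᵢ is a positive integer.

Run the Euclidean algorithm, recording each quotient:
88 = 9·9 + 7, so a_0 = 9
9 = 1·7 + 2, so a_1 = 1
7 = 3·2 + 1, so a_2 = 3
2 = 2·1 + 0, so a_3 = 2

[9; 1, 3, 2]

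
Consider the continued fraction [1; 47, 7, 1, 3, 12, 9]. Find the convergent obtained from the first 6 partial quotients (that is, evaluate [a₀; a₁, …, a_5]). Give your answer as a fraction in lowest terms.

Compute successive convergents:
a_0 = 1: 1/1
a_1 = 47: 48/47
a_2 = 7: 337/330
a_3 = 1: 385/377
a_4 = 3: 1492/1461
a_5 = 12: 18289/17909

18289/17909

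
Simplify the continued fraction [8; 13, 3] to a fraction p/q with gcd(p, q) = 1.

323/40

a_0 = 8: 8/1
a_1 = 13: 105/13
a_2 = 3: 323/40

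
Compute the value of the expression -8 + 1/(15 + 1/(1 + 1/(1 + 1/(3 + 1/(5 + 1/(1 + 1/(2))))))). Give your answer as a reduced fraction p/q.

-15443/1946

Work from the innermost term outward:
Start with 2.
1 + 1/(2/1) = 1 + 1/2 = 3/2
5 + 1/(3/2) = 5 + 2/3 = 17/3
3 + 1/(17/3) = 3 + 3/17 = 54/17
1 + 1/(54/17) = 1 + 17/54 = 71/54
1 + 1/(71/54) = 1 + 54/71 = 125/71
15 + 1/(125/71) = 15 + 71/125 = 1946/125
-8 + 1/(1946/125) = -8 + 125/1946 = -15443/1946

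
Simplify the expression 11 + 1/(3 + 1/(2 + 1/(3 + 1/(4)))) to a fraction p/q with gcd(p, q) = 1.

Compute successive convergents:
a_0 = 11: 11/1
a_1 = 3: 34/3
a_2 = 2: 79/7
a_3 = 3: 271/24
a_4 = 4: 1163/103

1163/103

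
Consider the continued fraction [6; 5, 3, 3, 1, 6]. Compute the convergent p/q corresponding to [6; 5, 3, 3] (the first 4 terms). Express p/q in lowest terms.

Start with 3.
3 + 1/(3/1) = 3 + 1/3 = 10/3
5 + 1/(10/3) = 5 + 3/10 = 53/10
6 + 1/(53/10) = 6 + 10/53 = 328/53

328/53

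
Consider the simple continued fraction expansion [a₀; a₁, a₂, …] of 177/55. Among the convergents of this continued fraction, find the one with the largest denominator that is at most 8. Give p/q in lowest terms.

a_0 = 3: 3/1  (≤ bound)
a_1 = 4: 13/4  (≤ bound)
a_2 = 1: 16/5  (≤ bound)
a_3 = 1: 29/9  (> 8, stop)

16/5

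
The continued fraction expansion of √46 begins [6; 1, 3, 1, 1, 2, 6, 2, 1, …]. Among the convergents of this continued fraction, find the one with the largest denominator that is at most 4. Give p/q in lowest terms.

List convergents until the denominator exceeds the bound:
a_0 = 6: 6/1  (≤ bound)
a_1 = 1: 7/1  (≤ bound)
a_2 = 3: 27/4  (≤ bound)
a_3 = 1: 34/5  (> 4, stop)

27/4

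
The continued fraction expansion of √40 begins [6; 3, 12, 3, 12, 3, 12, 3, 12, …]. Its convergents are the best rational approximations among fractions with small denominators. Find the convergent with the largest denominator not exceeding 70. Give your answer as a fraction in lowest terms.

List convergents until the denominator exceeds the bound:
a_0 = 6: 6/1  (≤ bound)
a_1 = 3: 19/3  (≤ bound)
a_2 = 12: 234/37  (≤ bound)
a_3 = 3: 721/114  (> 70, stop)

234/37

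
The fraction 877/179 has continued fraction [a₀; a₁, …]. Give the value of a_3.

1

Apply division with remainder until the remainder is 0:
877 ÷ 179 → quotient 4, remainder 161
179 ÷ 161 → quotient 1, remainder 18
161 ÷ 18 → quotient 8, remainder 17
18 ÷ 17 → quotient 1, remainder 1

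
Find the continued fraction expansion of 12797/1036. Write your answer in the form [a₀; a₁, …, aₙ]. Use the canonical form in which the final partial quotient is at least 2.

⌊12797/1036⌋ = 12, remainder 365
⌊1036/365⌋ = 2, remainder 306
⌊365/306⌋ = 1, remainder 59
⌊306/59⌋ = 5, remainder 11
⌊59/11⌋ = 5, remainder 4
⌊11/4⌋ = 2, remainder 3
⌊4/3⌋ = 1, remainder 1
⌊3/1⌋ = 3, remainder 0

[12; 2, 1, 5, 5, 2, 1, 3]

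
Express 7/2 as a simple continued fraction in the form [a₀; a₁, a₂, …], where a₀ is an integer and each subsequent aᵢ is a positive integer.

[3; 2]

Repeatedly divide and take the remainder:
7 ÷ 2 → quotient 3, remainder 1
2 ÷ 1 → quotient 2, remainder 0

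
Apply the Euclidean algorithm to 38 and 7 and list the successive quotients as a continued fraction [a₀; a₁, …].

[5; 2, 3]

38 = 5·7 + 3, so a_0 = 5
7 = 2·3 + 1, so a_1 = 2
3 = 3·1 + 0, so a_2 = 3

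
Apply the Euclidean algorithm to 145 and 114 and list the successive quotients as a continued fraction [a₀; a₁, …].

[1; 3, 1, 2, 10]

Repeatedly divide and take the remainder:
⌊145/114⌋ = 1, remainder 31
⌊114/31⌋ = 3, remainder 21
⌊31/21⌋ = 1, remainder 10
⌊21/10⌋ = 2, remainder 1
⌊10/1⌋ = 10, remainder 0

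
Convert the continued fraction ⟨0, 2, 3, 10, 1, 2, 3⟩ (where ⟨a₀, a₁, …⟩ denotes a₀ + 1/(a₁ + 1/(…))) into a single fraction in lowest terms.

331/769

Start with 3.
2 + 1/(3/1) = 2 + 1/3 = 7/3
1 + 1/(7/3) = 1 + 3/7 = 10/7
10 + 1/(10/7) = 10 + 7/10 = 107/10
3 + 1/(107/10) = 3 + 10/107 = 331/107
2 + 1/(331/107) = 2 + 107/331 = 769/331
0 + 1/(769/331) = 0 + 331/769 = 331/769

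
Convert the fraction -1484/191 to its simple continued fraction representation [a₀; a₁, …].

Run the Euclidean algorithm, recording each quotient:
⌊-1484/191⌋ = -8, remainder 44
⌊191/44⌋ = 4, remainder 15
⌊44/15⌋ = 2, remainder 14
⌊15/14⌋ = 1, remainder 1
⌊14/1⌋ = 14, remainder 0

[-8; 4, 2, 1, 14]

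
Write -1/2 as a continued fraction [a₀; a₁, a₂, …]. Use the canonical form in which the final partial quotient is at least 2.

[-1; 2]

-1 ÷ 2 → quotient -1, remainder 1
2 ÷ 1 → quotient 2, remainder 0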